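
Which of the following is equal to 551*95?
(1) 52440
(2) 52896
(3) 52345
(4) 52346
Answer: 3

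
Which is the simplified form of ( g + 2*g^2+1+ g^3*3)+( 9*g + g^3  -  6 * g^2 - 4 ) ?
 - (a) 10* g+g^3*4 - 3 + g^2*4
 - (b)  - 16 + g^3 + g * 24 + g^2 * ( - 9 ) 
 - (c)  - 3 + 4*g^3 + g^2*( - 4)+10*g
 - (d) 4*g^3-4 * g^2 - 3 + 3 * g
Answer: c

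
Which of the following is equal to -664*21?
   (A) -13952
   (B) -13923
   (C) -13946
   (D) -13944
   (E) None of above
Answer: D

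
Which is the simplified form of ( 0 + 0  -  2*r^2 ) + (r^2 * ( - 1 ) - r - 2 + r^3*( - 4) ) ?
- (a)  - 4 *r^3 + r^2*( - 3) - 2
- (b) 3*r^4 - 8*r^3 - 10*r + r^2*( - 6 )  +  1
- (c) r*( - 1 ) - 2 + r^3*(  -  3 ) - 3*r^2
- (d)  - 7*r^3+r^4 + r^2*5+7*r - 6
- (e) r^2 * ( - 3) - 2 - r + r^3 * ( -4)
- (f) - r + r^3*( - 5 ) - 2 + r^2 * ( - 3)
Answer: e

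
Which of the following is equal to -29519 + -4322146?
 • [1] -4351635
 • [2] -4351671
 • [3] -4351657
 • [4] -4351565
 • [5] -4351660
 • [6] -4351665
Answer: 6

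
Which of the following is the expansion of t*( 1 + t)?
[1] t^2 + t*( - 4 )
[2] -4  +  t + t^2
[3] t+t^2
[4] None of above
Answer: 3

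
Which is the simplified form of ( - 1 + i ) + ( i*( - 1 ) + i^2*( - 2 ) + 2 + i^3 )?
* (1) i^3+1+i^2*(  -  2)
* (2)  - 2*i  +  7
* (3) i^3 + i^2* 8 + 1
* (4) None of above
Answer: 1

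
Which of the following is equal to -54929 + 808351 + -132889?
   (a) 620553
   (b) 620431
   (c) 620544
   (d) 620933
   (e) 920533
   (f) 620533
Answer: f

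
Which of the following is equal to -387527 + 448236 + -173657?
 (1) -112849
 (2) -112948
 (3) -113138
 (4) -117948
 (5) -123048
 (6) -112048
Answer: 2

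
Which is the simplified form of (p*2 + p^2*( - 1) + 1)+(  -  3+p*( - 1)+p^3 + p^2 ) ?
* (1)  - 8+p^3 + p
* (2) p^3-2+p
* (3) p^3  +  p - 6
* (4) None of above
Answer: 2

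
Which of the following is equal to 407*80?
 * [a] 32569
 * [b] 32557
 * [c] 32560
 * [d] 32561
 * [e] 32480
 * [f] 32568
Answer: c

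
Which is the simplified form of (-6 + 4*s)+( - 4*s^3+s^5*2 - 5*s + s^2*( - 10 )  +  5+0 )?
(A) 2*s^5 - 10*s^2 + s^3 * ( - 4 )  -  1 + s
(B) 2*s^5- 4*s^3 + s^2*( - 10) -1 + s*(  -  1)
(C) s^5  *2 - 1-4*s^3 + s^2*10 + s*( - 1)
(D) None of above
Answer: B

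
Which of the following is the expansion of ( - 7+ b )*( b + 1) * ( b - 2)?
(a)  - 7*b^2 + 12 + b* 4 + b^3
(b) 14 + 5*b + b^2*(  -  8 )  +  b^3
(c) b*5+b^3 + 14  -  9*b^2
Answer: b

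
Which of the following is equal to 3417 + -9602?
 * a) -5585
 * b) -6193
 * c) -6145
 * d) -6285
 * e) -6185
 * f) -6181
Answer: e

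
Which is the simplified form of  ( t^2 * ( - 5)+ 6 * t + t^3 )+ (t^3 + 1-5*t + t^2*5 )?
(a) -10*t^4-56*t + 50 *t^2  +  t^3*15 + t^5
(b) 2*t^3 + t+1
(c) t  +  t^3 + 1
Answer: b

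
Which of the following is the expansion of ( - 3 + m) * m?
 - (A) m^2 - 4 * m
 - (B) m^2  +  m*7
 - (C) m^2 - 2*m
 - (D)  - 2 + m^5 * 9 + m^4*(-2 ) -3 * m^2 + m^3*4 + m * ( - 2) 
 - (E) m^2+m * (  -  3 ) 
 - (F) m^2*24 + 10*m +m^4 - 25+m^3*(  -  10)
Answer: E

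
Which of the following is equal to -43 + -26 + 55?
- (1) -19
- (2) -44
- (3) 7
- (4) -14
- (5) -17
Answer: 4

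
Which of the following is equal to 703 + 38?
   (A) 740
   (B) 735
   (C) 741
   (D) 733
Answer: C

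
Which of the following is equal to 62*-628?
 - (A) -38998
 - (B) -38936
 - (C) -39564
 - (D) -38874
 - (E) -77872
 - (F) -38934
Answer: B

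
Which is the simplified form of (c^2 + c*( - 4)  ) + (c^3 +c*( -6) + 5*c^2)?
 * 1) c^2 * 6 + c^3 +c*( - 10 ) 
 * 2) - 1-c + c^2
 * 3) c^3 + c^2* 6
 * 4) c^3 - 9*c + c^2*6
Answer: 1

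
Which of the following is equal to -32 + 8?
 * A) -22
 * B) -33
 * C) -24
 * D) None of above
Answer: C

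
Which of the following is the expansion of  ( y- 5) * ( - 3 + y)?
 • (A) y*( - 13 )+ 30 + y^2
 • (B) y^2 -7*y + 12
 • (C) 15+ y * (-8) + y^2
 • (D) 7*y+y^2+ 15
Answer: C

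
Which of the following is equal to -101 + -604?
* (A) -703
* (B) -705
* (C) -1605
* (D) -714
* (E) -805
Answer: B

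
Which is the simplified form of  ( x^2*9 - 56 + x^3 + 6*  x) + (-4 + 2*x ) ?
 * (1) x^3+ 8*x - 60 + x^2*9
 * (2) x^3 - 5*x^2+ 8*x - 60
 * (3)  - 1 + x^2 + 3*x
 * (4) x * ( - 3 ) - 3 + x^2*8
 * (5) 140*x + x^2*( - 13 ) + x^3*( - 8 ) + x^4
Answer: 1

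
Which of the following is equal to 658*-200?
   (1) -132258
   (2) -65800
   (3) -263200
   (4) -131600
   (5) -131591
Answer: 4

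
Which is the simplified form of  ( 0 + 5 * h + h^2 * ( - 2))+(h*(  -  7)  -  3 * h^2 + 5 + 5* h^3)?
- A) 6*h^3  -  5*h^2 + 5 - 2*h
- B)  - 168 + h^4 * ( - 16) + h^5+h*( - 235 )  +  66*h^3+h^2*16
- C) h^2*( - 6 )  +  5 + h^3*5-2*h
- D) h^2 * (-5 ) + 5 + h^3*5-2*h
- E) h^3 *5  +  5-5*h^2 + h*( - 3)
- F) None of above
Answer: D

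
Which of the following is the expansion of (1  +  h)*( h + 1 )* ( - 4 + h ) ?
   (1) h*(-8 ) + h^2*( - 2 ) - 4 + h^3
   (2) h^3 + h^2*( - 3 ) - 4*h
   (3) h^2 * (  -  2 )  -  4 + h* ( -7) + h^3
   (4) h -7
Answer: 3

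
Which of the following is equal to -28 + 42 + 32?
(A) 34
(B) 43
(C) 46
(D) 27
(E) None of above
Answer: C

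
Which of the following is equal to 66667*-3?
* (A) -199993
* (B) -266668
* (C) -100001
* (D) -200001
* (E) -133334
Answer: D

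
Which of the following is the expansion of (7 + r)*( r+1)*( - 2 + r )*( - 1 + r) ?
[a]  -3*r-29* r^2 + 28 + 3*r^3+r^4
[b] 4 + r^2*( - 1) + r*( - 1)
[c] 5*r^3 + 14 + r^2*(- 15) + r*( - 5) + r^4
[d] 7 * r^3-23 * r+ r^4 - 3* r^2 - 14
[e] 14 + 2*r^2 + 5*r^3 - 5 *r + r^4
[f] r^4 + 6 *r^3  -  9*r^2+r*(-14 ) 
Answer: c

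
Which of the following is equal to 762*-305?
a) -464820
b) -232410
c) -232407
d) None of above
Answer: b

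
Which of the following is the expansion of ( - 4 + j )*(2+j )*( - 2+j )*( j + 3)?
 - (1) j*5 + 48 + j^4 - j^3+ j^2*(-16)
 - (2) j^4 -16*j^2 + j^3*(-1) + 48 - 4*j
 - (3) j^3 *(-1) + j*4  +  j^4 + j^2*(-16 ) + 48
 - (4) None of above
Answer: 3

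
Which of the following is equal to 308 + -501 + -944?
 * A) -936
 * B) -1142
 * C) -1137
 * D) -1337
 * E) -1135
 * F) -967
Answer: C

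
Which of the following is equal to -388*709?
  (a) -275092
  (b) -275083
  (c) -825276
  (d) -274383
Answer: a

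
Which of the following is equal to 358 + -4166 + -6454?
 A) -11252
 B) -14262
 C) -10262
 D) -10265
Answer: C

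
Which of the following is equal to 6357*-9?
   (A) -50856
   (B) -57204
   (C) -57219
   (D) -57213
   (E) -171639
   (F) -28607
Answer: D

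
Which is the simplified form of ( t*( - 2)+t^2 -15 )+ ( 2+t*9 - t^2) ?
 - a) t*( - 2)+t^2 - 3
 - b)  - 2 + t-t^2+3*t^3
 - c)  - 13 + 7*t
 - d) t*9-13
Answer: c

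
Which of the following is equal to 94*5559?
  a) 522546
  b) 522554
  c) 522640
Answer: a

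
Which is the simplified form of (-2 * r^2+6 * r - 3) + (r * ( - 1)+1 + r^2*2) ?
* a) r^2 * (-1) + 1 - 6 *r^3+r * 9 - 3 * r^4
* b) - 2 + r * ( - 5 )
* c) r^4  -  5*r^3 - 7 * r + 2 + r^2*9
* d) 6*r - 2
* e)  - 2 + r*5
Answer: e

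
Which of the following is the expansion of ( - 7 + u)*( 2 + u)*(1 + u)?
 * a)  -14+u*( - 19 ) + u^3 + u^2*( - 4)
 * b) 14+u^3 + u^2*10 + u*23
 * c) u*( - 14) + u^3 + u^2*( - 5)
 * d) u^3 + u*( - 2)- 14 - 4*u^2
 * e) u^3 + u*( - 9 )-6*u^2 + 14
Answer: a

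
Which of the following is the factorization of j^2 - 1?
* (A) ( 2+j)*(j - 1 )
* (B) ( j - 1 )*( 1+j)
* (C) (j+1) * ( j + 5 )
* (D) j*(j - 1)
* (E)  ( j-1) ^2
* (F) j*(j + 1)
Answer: B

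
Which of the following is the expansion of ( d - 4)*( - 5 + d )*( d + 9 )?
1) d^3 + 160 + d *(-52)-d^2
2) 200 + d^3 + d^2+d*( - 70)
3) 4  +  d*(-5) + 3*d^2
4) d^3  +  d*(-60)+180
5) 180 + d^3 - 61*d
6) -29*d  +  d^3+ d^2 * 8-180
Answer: 5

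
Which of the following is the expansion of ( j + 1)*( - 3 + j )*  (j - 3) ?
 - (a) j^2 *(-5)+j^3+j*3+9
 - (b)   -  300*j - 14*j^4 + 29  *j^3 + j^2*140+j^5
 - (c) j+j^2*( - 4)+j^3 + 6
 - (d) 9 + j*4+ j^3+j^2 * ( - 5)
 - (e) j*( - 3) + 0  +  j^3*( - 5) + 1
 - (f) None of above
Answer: a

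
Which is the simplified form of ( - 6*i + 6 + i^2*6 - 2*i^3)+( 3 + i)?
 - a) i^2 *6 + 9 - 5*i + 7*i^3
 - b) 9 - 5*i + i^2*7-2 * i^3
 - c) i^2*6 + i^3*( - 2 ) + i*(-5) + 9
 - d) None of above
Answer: c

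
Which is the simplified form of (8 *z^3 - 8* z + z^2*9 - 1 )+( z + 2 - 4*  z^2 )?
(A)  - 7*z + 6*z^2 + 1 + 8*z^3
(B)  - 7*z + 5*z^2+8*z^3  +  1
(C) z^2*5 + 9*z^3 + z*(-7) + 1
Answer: B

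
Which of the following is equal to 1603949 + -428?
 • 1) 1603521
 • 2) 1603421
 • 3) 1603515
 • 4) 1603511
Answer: 1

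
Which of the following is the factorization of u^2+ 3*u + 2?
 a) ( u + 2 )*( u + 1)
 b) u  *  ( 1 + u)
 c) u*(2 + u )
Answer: a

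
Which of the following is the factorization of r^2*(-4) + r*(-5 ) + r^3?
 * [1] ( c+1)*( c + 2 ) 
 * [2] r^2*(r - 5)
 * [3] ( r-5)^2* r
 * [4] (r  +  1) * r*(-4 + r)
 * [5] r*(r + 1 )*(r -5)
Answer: 5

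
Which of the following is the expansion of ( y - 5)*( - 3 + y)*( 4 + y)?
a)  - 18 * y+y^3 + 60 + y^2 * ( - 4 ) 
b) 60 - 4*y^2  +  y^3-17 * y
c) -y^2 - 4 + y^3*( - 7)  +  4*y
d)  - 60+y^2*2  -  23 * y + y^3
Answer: b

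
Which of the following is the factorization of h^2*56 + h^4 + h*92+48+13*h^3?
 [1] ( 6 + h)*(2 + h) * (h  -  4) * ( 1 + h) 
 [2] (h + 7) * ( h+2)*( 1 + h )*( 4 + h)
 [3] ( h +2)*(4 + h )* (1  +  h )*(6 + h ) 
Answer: 3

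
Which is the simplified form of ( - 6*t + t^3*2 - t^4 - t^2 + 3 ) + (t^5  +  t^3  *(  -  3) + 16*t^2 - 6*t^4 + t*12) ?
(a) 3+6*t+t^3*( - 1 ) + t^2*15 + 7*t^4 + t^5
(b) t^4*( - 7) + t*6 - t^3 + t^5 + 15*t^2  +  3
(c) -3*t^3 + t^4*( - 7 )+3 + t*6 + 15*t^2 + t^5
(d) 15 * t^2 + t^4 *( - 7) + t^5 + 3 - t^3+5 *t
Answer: b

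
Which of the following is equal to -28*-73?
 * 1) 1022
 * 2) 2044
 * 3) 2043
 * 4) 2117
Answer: 2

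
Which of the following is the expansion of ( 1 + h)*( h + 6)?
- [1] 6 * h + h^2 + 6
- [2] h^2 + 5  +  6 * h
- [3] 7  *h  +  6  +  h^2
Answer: 3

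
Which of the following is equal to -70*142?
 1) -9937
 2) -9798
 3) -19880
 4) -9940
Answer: 4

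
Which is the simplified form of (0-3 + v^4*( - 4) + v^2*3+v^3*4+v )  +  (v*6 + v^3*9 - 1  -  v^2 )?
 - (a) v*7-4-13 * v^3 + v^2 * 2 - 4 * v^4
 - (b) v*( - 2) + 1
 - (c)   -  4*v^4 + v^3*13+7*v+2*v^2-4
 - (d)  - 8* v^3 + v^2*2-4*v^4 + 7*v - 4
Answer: c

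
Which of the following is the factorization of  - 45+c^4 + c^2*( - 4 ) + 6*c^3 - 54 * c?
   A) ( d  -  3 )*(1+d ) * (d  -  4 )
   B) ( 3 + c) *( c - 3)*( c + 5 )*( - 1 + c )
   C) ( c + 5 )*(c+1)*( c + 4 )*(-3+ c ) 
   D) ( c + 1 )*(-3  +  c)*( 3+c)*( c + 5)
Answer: D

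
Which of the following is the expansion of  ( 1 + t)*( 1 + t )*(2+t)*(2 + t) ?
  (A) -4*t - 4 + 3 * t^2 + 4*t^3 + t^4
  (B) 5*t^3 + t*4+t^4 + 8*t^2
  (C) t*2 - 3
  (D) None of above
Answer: D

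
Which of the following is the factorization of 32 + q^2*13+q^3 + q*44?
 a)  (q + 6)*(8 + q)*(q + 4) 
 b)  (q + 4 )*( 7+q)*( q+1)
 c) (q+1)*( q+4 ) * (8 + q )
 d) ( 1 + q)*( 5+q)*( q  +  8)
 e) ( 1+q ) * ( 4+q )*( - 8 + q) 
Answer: c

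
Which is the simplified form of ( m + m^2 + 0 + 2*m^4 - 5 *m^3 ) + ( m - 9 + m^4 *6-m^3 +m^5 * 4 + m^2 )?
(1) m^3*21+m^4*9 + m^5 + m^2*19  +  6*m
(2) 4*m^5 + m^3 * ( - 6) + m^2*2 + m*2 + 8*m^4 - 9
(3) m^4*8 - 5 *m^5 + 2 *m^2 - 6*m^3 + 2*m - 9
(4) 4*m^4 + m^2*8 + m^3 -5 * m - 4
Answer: 2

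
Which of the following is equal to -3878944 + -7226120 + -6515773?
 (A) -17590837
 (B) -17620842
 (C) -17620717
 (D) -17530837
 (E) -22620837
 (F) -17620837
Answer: F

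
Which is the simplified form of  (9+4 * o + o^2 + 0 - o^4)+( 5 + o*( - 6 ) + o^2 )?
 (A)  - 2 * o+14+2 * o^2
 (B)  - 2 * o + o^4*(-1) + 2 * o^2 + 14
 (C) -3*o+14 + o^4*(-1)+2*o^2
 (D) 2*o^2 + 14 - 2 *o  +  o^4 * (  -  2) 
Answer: B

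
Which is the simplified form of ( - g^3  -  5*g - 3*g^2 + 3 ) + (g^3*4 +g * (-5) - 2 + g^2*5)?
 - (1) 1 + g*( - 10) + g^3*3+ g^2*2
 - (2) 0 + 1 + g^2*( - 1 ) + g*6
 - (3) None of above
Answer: 1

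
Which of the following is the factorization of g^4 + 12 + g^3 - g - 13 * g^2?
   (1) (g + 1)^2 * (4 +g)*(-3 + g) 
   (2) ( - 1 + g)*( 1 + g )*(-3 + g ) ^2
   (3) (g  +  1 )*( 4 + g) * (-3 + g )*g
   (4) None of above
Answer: 4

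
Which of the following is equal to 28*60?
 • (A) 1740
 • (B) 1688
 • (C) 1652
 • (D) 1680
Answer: D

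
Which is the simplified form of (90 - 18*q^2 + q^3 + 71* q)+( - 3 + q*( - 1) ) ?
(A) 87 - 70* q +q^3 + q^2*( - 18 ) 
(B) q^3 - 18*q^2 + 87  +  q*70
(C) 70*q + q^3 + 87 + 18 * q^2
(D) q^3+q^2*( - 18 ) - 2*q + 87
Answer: B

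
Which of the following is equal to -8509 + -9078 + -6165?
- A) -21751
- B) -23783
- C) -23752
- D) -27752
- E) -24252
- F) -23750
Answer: C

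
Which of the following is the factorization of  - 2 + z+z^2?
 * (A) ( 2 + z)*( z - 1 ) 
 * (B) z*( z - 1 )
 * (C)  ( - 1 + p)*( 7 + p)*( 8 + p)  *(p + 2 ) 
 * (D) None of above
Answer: A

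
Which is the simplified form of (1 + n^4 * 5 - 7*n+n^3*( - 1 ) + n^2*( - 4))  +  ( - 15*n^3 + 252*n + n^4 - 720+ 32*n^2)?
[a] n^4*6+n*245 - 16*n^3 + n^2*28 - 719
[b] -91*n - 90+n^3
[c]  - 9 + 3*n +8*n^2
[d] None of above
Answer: a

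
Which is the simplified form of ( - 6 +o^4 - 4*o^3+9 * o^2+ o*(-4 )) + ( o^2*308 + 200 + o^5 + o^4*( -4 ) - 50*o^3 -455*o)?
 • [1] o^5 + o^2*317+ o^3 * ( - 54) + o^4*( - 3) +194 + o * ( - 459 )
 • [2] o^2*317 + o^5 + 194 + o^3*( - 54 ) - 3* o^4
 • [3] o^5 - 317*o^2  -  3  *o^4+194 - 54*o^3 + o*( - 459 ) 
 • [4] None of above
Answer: 1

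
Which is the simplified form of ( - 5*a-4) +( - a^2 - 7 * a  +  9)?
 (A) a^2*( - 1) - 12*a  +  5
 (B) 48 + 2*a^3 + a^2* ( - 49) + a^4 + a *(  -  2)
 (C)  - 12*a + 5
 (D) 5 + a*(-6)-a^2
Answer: A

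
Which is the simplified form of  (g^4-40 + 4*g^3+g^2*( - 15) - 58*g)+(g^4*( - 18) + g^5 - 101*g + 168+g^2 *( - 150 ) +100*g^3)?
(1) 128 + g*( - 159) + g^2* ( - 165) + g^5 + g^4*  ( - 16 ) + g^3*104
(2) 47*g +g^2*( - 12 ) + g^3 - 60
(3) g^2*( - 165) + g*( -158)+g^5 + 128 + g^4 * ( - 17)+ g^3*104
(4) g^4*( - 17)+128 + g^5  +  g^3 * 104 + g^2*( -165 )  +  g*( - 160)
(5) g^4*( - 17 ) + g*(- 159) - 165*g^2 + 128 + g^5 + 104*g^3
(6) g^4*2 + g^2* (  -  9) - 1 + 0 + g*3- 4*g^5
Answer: 5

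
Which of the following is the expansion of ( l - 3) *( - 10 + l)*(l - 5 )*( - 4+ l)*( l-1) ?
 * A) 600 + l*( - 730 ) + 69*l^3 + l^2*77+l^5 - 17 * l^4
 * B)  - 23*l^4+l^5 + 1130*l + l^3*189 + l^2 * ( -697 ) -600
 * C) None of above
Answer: B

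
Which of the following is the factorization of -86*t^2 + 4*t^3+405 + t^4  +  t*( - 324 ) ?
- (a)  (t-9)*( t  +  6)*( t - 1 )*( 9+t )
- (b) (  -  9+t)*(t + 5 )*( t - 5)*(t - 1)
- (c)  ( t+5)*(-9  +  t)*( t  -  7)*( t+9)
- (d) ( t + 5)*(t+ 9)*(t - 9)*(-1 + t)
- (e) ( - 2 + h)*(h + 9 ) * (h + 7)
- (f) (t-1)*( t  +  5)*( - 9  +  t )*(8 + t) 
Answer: d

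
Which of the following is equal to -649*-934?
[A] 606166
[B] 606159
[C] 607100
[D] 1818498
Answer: A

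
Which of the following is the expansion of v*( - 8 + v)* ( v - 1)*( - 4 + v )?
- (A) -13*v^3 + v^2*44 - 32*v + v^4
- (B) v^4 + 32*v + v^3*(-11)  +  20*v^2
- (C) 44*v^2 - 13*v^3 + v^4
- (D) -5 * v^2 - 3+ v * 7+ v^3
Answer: A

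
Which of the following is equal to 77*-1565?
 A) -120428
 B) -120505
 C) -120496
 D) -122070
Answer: B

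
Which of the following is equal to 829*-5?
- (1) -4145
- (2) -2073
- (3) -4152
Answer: 1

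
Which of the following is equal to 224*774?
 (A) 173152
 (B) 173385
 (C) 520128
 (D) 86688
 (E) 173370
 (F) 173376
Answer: F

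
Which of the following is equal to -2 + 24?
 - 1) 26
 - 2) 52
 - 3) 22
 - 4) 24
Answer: 3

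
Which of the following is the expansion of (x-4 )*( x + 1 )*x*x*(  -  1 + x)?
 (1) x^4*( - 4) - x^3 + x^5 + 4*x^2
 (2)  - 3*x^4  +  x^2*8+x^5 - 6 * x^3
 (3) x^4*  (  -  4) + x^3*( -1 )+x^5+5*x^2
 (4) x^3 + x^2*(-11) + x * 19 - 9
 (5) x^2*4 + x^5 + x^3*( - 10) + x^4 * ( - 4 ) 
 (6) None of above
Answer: 1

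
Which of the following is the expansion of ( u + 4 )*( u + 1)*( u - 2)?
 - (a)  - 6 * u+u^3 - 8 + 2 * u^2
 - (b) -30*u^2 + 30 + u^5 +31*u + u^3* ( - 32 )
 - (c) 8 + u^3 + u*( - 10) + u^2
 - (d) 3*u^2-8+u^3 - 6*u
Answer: d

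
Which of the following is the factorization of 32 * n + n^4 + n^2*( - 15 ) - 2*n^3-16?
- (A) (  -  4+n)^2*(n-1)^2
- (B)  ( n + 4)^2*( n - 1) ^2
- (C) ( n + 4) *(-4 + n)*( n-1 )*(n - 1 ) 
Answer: C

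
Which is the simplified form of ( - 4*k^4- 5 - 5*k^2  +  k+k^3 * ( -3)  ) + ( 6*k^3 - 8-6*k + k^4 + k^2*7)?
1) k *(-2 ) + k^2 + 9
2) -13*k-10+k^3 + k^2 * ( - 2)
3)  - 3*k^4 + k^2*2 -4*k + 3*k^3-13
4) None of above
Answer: 4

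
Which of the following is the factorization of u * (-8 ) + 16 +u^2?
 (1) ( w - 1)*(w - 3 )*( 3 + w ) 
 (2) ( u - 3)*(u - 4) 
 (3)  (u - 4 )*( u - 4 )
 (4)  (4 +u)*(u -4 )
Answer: 3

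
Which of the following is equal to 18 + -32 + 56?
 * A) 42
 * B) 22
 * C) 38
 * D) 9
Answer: A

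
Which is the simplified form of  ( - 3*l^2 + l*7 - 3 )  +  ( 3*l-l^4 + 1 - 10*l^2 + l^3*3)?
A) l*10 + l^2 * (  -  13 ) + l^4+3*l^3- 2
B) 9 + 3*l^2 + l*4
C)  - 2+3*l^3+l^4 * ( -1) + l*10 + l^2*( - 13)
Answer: C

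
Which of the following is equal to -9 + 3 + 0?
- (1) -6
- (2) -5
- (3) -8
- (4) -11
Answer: 1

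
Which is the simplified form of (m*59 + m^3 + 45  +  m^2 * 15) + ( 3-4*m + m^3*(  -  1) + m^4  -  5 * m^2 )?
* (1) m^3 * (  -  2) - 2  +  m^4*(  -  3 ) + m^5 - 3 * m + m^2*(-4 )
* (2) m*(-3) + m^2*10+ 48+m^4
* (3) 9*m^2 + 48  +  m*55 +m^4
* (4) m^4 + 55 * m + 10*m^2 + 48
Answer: 4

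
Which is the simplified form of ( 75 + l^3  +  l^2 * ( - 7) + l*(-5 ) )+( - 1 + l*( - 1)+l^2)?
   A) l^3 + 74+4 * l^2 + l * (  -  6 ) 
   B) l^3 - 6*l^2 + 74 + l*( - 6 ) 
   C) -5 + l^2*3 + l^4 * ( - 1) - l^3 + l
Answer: B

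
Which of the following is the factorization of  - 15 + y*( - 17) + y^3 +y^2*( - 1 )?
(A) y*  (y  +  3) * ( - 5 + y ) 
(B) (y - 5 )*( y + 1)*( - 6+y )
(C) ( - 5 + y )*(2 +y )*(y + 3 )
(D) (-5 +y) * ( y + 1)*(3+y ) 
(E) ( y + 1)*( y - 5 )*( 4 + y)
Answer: D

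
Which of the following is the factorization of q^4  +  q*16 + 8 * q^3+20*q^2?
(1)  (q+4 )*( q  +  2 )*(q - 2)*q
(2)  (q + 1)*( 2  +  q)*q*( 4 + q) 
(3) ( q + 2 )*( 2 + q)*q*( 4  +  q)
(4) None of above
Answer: 3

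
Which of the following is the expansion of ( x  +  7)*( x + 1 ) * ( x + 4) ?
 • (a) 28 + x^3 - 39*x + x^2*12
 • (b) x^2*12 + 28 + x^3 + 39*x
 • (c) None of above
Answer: b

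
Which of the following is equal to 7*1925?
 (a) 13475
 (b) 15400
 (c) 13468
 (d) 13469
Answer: a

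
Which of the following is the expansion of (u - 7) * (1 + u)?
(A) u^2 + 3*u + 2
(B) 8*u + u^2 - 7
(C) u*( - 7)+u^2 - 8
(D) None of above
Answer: D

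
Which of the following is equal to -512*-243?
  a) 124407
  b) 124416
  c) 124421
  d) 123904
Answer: b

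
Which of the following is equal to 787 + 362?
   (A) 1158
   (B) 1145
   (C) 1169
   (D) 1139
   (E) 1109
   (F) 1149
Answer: F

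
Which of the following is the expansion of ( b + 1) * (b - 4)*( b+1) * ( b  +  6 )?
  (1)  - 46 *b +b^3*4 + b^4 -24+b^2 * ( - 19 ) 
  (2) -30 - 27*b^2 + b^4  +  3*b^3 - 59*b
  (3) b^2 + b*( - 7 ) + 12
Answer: 1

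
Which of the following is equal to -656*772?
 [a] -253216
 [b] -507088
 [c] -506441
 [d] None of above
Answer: d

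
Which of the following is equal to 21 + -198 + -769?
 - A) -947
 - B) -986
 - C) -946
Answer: C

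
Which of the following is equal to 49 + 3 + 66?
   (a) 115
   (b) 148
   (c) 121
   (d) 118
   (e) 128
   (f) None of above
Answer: d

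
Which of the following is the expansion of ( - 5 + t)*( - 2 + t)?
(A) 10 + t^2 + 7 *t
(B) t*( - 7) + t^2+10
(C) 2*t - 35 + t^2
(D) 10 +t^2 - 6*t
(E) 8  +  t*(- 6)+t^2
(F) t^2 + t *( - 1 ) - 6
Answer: B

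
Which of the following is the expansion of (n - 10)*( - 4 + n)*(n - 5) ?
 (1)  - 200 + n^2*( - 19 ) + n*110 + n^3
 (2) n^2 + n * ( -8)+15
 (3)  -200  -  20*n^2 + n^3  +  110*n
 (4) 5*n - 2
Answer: 1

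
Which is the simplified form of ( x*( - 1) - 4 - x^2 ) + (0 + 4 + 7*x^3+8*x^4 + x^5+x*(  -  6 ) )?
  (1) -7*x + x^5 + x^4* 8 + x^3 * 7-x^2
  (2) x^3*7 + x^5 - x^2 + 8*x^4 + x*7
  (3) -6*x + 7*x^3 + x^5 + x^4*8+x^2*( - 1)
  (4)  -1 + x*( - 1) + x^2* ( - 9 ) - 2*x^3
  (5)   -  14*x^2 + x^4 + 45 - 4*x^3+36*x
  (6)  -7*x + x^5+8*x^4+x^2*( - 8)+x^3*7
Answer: 1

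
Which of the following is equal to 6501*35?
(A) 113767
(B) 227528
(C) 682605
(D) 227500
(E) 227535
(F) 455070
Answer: E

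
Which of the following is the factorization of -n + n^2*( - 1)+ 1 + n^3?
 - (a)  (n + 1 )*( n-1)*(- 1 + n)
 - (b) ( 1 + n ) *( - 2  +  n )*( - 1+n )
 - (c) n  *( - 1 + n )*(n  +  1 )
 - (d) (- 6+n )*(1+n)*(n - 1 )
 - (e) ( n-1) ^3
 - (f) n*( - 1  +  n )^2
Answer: a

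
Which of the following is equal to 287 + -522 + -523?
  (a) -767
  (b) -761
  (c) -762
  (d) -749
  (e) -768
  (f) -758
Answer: f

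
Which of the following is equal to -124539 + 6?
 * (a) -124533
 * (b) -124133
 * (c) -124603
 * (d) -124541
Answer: a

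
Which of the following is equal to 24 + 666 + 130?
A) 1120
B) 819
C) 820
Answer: C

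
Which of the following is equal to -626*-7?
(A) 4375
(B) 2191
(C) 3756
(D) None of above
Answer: D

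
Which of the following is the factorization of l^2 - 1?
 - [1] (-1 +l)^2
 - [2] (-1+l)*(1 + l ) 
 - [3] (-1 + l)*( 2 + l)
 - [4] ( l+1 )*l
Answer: 2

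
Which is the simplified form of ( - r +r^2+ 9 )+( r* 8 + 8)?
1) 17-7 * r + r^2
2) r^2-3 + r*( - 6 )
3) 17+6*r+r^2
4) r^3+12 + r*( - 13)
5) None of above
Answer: 5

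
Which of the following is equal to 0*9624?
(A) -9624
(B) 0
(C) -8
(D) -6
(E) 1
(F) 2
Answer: B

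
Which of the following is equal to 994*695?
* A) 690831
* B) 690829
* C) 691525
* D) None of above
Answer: D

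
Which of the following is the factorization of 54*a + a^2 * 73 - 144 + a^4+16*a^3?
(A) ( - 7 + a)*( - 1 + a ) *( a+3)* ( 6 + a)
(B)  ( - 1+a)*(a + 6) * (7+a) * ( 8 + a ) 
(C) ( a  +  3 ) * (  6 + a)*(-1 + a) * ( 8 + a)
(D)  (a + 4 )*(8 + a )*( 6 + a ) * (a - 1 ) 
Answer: C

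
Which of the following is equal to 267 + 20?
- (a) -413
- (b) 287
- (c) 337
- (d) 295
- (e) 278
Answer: b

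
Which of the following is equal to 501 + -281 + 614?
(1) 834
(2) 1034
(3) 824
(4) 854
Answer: 1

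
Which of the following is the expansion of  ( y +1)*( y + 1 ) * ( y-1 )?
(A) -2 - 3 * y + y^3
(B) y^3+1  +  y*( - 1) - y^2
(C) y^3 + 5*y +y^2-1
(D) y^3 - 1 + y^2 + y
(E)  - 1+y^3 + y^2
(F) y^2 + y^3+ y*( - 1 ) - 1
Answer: F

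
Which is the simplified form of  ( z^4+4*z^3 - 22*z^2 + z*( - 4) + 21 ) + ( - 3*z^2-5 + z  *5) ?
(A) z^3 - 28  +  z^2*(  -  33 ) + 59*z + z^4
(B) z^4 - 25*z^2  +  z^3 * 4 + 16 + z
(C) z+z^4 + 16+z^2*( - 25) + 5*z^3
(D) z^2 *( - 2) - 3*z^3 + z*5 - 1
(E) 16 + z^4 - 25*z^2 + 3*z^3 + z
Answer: B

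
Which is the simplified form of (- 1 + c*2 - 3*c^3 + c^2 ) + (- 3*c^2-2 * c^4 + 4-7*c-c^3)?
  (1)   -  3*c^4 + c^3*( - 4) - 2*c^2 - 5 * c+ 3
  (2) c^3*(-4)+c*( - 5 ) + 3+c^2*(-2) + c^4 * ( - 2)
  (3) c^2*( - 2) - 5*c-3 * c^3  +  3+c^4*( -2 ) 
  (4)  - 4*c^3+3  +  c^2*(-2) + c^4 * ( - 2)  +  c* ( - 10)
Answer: 2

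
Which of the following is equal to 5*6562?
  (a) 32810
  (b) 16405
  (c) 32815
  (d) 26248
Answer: a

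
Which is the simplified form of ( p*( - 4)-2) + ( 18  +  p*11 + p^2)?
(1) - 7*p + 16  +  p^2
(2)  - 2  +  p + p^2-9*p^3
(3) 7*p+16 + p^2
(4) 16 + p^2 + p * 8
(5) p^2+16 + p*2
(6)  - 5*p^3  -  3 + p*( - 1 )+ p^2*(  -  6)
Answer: 3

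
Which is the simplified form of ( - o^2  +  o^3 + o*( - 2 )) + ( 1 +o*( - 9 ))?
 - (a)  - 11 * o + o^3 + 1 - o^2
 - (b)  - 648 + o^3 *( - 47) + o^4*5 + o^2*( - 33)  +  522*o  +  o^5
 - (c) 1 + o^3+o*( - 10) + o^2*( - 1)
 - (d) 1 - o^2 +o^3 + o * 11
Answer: a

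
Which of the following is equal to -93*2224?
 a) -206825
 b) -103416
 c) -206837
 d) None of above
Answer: d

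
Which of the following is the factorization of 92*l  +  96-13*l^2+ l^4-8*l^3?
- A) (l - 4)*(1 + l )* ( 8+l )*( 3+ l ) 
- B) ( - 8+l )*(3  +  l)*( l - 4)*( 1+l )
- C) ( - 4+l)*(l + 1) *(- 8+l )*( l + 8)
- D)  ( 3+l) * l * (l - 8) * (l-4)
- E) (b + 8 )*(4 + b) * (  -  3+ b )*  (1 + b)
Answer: B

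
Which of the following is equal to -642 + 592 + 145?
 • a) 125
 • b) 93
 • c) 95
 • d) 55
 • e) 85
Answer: c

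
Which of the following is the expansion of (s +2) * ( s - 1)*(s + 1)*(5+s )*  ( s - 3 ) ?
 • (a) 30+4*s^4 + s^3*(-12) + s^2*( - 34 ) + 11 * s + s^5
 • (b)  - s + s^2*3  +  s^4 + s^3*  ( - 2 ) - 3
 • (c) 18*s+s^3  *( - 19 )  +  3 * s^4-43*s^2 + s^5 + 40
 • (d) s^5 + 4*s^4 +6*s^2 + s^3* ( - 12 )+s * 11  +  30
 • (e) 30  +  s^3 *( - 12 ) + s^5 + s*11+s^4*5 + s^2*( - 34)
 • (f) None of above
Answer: a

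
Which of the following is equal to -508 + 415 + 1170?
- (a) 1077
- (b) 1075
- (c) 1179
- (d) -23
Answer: a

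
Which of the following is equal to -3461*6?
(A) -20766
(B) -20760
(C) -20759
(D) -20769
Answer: A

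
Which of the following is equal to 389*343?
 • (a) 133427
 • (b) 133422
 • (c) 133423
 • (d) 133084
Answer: a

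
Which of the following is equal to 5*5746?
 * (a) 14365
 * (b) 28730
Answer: b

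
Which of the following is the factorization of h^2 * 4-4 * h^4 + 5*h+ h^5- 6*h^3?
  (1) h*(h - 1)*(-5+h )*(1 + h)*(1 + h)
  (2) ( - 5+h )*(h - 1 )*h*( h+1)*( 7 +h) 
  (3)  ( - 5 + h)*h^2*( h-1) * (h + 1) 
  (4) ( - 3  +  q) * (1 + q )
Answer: 1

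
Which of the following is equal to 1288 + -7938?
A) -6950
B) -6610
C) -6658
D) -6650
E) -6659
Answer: D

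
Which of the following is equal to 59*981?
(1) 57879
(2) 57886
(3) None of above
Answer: 1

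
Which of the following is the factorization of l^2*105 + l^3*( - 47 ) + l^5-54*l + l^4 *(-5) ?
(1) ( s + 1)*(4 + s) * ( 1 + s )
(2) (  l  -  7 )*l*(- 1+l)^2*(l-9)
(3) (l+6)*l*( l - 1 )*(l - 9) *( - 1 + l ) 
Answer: 3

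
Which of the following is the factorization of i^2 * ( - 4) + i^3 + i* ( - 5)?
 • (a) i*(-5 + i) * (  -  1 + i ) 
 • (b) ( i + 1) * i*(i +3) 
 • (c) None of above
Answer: c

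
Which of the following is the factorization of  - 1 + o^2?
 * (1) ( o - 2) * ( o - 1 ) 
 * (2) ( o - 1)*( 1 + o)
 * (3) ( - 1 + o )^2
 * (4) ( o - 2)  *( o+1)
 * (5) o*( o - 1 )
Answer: 2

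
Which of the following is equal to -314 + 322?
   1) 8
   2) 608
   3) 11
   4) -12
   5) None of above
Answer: 1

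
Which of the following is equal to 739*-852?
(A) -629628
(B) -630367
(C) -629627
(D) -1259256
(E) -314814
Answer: A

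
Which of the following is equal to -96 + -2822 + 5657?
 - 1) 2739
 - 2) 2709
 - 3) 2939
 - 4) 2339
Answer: 1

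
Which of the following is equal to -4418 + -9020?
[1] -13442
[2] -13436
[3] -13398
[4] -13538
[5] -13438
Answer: 5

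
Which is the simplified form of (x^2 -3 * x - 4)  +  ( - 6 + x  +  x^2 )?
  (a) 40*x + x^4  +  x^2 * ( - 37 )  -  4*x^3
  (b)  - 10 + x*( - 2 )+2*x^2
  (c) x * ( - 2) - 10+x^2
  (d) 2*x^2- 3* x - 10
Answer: b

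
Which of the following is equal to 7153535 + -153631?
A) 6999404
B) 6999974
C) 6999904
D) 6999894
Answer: C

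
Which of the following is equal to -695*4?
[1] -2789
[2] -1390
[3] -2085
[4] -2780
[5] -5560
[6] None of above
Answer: 4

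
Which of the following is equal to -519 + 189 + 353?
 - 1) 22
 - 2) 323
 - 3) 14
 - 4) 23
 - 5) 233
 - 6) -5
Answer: 4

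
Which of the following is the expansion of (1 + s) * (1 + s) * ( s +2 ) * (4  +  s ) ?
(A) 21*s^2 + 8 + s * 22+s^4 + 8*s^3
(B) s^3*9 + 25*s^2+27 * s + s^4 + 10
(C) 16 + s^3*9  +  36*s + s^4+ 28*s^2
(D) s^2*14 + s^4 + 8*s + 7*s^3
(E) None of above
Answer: A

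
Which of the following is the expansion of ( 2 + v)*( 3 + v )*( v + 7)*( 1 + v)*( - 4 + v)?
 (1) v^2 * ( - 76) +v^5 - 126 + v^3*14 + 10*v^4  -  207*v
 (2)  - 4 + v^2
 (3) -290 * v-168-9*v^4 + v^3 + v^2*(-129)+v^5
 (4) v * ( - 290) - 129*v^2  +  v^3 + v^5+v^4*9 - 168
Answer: 4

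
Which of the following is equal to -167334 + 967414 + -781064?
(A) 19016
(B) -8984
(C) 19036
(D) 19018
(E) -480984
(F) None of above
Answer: A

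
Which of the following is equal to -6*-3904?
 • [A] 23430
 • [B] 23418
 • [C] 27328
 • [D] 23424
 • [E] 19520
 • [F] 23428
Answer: D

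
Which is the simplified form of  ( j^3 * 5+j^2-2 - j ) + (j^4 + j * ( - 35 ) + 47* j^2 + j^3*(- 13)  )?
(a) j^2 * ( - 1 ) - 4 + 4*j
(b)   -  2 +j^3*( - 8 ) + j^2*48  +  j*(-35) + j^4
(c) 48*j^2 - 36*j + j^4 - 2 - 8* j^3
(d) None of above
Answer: c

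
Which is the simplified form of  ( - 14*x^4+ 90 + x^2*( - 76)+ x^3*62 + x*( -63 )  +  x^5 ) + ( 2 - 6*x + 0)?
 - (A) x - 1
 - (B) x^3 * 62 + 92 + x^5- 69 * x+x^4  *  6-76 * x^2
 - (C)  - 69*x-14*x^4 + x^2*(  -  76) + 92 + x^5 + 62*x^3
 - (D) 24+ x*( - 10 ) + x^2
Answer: C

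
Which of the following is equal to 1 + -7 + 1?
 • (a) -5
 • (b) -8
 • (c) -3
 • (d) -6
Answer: a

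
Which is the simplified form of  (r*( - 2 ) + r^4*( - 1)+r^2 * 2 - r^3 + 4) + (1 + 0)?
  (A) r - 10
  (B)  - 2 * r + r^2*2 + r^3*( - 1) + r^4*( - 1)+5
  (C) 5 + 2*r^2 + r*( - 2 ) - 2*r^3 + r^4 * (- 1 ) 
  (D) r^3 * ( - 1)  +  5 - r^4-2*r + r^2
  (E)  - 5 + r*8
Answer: B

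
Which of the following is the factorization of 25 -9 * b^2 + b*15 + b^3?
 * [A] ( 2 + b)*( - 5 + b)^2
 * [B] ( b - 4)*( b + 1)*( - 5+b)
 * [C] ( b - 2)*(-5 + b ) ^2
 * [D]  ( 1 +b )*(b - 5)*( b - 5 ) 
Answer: D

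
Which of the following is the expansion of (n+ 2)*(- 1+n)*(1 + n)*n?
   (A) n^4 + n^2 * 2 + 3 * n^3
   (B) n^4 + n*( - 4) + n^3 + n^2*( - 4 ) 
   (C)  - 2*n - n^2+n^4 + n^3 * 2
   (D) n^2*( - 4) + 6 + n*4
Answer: C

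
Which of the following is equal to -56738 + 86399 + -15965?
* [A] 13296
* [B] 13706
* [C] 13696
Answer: C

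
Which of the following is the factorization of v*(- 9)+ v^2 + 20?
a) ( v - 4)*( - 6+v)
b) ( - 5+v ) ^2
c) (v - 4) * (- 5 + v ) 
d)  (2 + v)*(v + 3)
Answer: c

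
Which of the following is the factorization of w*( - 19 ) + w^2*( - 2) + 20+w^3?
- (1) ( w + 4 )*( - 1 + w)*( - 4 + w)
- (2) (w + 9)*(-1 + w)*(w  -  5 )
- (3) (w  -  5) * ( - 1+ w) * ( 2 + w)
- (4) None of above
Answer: 4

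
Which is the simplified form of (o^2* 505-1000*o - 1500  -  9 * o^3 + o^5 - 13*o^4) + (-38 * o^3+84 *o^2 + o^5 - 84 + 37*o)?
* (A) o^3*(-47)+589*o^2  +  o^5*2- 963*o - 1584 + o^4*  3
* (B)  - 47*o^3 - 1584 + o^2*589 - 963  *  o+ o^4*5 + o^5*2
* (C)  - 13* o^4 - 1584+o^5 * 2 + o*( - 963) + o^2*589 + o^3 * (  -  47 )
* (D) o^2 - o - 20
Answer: C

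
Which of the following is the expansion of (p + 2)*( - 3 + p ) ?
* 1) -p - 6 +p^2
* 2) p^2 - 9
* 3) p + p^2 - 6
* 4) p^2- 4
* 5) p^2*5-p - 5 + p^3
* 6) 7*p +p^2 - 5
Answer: 1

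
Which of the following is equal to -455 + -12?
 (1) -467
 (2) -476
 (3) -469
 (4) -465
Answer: 1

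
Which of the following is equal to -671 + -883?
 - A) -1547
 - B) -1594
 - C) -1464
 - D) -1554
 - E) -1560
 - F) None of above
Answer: D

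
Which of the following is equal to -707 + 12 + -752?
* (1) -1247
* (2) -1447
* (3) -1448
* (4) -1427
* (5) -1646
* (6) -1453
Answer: 2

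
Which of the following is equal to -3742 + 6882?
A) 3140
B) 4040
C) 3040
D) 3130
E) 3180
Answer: A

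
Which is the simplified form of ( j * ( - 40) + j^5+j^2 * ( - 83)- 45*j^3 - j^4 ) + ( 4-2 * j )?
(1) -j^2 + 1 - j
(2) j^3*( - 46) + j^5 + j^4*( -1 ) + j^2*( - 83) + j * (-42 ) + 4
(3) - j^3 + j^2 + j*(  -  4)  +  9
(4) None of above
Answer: 4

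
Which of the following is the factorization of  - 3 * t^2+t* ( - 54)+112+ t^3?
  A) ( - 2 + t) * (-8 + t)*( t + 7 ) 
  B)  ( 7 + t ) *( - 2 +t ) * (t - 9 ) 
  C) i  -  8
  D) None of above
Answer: A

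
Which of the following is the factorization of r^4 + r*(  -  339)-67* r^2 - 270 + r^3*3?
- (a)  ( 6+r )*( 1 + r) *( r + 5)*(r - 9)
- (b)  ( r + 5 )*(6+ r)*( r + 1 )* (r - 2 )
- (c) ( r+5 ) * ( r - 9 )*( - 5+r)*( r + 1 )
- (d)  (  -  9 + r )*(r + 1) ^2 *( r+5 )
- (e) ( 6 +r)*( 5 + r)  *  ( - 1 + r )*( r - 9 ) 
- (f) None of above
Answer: a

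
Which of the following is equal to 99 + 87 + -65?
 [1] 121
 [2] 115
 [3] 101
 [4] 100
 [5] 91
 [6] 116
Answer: 1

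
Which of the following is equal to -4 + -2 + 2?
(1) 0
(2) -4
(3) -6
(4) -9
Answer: 2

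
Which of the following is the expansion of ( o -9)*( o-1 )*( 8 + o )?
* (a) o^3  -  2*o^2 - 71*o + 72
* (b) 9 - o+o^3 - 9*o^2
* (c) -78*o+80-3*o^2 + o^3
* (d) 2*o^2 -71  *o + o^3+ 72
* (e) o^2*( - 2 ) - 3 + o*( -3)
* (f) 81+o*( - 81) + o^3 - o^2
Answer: a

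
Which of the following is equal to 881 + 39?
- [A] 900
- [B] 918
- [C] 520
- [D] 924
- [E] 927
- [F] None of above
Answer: F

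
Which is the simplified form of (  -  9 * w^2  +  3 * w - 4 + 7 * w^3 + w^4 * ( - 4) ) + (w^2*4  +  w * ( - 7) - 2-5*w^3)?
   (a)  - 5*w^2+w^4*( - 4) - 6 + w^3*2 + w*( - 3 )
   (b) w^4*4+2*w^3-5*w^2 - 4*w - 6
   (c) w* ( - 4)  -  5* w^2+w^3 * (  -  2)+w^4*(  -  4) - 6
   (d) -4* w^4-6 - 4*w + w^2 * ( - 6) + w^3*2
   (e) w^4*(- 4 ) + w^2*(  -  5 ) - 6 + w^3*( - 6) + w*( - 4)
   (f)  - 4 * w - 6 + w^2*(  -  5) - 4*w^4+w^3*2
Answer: f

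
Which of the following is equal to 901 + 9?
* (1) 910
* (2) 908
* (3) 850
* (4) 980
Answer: 1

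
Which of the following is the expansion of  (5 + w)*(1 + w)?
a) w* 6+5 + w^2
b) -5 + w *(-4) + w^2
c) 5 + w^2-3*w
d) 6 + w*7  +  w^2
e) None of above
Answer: a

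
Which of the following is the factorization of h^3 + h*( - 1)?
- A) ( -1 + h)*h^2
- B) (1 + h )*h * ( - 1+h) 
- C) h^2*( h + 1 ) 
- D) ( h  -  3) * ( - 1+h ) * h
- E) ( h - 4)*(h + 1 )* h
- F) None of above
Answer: B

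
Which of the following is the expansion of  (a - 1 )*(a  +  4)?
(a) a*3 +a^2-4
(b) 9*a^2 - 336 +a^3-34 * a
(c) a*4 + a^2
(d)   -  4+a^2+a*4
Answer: a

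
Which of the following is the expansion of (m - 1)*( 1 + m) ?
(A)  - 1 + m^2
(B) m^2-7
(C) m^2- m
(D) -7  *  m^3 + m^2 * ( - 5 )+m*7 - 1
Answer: A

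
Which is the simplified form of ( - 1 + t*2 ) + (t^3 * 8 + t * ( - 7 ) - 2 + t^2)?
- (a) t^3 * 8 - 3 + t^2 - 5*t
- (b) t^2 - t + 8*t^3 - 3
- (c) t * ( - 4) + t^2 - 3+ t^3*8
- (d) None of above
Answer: a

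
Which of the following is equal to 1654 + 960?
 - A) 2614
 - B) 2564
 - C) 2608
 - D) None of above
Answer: A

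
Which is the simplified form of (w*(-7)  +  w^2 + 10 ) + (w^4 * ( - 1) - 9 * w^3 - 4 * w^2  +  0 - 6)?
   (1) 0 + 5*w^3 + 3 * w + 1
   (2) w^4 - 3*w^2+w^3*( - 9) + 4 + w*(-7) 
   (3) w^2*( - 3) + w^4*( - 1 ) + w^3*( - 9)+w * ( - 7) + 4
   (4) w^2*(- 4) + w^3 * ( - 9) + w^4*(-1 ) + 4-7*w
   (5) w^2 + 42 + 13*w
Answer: 3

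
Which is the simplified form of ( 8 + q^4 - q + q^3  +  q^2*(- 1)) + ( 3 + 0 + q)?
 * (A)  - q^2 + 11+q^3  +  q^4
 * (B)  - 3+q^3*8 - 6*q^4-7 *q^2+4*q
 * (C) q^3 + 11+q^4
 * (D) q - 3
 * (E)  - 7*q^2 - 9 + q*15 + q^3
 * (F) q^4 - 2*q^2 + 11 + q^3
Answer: A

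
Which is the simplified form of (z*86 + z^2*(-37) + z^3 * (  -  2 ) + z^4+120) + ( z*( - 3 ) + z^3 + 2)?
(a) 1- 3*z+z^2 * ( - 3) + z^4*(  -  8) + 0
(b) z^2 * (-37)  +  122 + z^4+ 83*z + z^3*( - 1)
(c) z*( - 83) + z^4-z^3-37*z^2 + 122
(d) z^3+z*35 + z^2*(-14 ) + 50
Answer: b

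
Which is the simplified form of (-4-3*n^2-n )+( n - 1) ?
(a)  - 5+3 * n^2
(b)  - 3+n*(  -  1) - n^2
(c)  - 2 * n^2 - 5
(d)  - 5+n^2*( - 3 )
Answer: d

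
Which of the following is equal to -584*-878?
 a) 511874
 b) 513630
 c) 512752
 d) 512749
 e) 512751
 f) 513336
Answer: c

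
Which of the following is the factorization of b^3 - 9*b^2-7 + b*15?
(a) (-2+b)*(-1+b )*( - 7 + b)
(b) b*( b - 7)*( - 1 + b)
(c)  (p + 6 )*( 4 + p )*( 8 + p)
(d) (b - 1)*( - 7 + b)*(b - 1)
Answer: d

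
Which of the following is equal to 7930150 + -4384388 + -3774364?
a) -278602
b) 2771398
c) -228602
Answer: c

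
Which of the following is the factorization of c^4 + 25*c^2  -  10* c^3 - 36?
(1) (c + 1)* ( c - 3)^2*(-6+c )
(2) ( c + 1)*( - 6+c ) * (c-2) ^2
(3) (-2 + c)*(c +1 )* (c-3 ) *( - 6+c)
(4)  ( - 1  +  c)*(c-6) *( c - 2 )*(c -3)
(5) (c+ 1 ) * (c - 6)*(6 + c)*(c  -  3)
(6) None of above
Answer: 3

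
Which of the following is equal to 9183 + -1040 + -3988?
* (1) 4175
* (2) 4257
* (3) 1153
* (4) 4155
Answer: 4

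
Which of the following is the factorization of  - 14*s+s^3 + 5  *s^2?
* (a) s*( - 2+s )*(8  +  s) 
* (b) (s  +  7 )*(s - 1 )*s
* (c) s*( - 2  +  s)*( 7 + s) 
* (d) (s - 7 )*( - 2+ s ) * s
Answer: c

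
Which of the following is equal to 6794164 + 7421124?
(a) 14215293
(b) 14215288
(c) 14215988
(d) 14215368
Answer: b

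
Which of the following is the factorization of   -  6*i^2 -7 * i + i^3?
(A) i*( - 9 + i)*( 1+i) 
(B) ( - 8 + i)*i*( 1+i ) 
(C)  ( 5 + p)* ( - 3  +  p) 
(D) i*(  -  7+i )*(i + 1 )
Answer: D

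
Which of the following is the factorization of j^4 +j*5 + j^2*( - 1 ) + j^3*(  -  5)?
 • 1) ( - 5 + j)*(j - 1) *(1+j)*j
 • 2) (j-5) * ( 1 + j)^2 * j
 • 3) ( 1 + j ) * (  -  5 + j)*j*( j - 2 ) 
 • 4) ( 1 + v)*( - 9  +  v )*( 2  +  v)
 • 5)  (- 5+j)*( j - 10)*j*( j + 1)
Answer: 1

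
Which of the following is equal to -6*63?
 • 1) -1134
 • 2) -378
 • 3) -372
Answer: 2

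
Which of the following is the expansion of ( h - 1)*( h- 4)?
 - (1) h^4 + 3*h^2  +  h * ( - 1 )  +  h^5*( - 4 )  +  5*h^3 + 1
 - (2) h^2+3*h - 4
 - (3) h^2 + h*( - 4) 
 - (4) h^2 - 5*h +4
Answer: 4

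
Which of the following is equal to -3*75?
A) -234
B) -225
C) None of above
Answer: B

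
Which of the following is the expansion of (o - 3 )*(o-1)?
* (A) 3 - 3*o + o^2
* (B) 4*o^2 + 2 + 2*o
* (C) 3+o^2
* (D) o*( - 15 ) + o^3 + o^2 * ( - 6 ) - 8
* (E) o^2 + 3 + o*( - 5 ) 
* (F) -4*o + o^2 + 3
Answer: F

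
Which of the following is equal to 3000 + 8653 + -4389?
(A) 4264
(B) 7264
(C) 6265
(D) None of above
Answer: B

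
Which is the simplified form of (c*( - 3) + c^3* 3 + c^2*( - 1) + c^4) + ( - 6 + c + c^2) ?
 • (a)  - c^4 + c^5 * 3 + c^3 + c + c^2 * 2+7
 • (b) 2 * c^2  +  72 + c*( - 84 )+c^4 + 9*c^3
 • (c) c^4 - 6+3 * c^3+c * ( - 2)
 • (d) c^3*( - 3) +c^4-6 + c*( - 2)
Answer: c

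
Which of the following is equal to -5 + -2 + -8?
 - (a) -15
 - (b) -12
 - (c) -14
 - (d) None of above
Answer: a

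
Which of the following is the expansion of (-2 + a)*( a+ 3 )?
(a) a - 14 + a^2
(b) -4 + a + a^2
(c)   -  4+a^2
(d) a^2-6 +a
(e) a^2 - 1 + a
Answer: d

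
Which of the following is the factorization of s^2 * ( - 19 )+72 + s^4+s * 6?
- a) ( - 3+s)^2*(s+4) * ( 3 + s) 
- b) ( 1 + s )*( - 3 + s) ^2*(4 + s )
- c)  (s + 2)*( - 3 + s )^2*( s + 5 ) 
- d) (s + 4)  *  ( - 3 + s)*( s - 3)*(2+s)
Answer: d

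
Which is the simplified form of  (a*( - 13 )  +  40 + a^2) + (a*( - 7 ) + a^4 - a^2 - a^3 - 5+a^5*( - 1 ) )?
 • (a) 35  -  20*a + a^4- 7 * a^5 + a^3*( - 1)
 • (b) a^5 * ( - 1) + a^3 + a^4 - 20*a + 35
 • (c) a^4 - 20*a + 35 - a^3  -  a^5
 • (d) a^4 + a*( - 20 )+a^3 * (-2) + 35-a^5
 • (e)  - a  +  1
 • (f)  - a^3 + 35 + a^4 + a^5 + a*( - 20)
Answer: c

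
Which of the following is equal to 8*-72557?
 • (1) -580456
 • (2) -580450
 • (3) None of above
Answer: 1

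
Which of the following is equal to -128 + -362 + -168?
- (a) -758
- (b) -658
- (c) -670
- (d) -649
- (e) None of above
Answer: b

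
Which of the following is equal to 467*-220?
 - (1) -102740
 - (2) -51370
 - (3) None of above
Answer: 1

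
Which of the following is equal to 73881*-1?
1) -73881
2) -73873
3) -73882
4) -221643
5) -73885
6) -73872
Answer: 1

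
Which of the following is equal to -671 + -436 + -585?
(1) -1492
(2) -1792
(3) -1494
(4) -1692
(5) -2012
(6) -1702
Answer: 4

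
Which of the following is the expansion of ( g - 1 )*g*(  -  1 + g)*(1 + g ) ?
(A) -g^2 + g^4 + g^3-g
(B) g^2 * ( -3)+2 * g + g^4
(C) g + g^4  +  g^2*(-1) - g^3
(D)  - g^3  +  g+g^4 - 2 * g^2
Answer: C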